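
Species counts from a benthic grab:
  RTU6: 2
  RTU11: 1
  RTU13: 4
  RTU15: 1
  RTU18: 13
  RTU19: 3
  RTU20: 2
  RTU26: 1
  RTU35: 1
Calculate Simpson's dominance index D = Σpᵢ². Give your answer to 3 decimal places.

0.263

Total N = 2+1+4+1+13+3+2+1+1 = 28, so the proportions are 0.07143, 0.03571, 0.14286, 0.03571, 0.46429, 0.10714, 0.07143, 0.03571, 0.03571 (working shown to 5 dp, full precision carried).
D = 0.07143² + 0.03571² + 0.14286² + 0.03571² + 0.46429² + 0.10714² + 0.07143² + 0.03571² + 0.03571² = 0.00510 + 0.00128 + 0.02041 + 0.00128 + 0.21556 + 0.01148 + 0.00510 + 0.00128 + 0.00128 = 0.26276.
To 3 decimal places, D = 0.263.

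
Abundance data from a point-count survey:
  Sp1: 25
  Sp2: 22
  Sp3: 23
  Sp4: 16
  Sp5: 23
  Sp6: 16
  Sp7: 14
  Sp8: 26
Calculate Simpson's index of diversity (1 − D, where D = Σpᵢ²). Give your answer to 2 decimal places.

Total N = 25+22+23+16+23+16+14+26 = 165, so the proportions are 0.1515, 0.1333, 0.1394, 0.097, 0.1394, 0.097, 0.0848, 0.1576 (working shown to 4 dp, full precision carried).
D = 0.1515² + 0.1333² + 0.1394² + 0.097² + 0.1394² + 0.097² + 0.0848² + 0.1576² = 0.0230 + 0.0178 + 0.0194 + 0.0094 + 0.0194 + 0.0094 + 0.0072 + 0.0248 = 0.1304.
So 1 − D = 0.8696, i.e. 0.87 to 2 decimal places.

0.87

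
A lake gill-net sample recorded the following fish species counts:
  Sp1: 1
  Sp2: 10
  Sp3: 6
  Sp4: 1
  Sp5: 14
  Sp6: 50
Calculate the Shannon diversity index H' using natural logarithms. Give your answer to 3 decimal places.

1.159

Total N = 1+10+6+1+14+50 = 82, so the proportions are 0.0122, 0.12195, 0.07317, 0.0122, 0.17073, 0.60976 (working shown to 5 dp, full precision carried).
Each pᵢ ln pᵢ term: 0.0122×(-4.40672)=-0.05374, 0.12195×(-2.10413)=-0.25660, 0.07317×(-2.61496)=-0.19134, 0.0122×(-4.40672)=-0.05374, 0.17073×(-1.76766)=-0.30180, 0.60976×(-0.49470)=-0.30164.
Sum = -1.15886, so H' = 1.159.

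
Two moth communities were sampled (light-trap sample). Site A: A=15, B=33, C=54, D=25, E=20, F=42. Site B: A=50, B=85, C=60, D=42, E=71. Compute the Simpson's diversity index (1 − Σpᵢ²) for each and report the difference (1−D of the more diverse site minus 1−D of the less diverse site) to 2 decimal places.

Site A: N=189, proportions 0.0794, 0.1746, 0.2857, 0.1323, 0.1058, 0.2222, giving 1−D = 0.8035 (working shown to 4 dp, full precision carried).
Site B: N=308, proportions 0.1623, 0.276, 0.1948, 0.1364, 0.2305, giving 1−D = 0.7878.
Difference = |0.8035 − 0.7878| = 0.0157, i.e. 0.02 to 2 decimal places.

0.02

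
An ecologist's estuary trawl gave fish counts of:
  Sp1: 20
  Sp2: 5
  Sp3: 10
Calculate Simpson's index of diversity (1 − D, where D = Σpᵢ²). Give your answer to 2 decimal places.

0.57

Total N = 20+5+10 = 35, so the proportions are 0.5714, 0.1429, 0.2857 (working shown to 4 dp, full precision carried).
D = 0.5714² + 0.1429² + 0.2857² = 0.3265 + 0.0204 + 0.0816 = 0.4286.
So 1 − D = 0.5714, i.e. 0.57 to 2 decimal places.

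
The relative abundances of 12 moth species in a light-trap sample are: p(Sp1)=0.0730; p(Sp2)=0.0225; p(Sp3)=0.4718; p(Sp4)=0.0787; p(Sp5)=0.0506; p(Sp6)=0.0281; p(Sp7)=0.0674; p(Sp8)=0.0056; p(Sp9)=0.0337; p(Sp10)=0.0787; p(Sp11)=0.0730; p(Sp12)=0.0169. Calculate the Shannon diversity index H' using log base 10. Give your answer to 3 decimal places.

Each pᵢ log₁₀ pᵢ term (working shown to 5 dp, full precision carried): 0.073×(-1.13668)=-0.08298, 0.0225×(-1.64782)=-0.03708, 0.4718×(-0.32624)=-0.15392, 0.0787×(-1.10403)=-0.08689, 0.0506×(-1.29585)=-0.06557, 0.0281×(-1.55129)=-0.04359, 0.0674×(-1.17134)=-0.07895, 0.0056×(-2.25181)=-0.01261, 0.0337×(-1.47237)=-0.04962, 0.0787×(-1.10403)=-0.08689, 0.073×(-1.13668)=-0.08298, 0.0169×(-1.77211)=-0.02995.
Sum = -0.81101, so H' = 0.811.

0.811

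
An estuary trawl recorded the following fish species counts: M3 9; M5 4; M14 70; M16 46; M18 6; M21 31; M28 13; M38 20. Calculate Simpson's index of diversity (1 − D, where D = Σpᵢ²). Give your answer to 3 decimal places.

Total N = 9+4+70+46+6+31+13+20 = 199, so the proportions are 0.04523, 0.0201, 0.35176, 0.23116, 0.03015, 0.15578, 0.06533, 0.1005 (working shown to 5 dp, full precision carried).
D = 0.04523² + 0.0201² + 0.35176² + 0.23116² + 0.03015² + 0.15578² + 0.06533² + 0.1005² = 0.00205 + 0.00040 + 0.12373 + 0.05343 + 0.00091 + 0.02427 + 0.00427 + 0.01010 = 0.21916.
So 1 − D = 0.78084, i.e. 0.781 to 3 decimal places.

0.781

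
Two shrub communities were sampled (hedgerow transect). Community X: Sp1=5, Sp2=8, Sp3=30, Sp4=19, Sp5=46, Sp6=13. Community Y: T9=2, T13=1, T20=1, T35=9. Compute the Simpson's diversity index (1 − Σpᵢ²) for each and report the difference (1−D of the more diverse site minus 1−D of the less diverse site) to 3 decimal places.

Community X: N=121, proportions 0.041322, 0.066116, 0.247934, 0.157025, 0.380165, 0.107438, giving 1−D = 0.751725 (working shown to 6 dp, full precision carried).
Community Y: N=13, proportions 0.153846, 0.076923, 0.076923, 0.692308, giving 1−D = 0.485207.
Difference = |0.751725 − 0.485207| = 0.266518, i.e. 0.267 to 3 decimal places.

0.267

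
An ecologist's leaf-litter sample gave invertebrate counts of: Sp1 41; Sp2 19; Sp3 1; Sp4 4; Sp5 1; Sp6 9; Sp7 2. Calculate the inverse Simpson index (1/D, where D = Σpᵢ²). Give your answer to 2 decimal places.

2.76

Total N = 41+19+1+4+1+9+2 = 77, so the proportions are 0.53247, 0.24675, 0.01299, 0.05195, 0.01299, 0.11688, 0.02597 (working shown to 5 dp, full precision carried).
D = 0.53247² + 0.24675² + 0.01299² + 0.05195² + 0.01299² + 0.11688² + 0.02597² = 0.28352 + 0.06089 + 0.00017 + 0.00270 + 0.00017 + 0.01366 + 0.00067 = 0.36178.
So 1/D = 2.7641, i.e. 2.76 to 2 decimal places.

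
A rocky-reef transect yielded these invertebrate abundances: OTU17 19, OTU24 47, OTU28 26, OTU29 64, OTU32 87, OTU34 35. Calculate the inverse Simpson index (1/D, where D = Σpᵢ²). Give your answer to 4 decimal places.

4.7895

Total N = 19+47+26+64+87+35 = 278, so the proportions are 0.06834532, 0.16906475, 0.09352518, 0.23021583, 0.31294964, 0.12589928 (working shown to 8 dp, full precision carried).
D = 0.06834532² + 0.16906475² + 0.09352518² + 0.23021583² + 0.31294964² + 0.12589928² = 0.00467108 + 0.02858289 + 0.00874696 + 0.05299933 + 0.09793748 + 0.01585063 = 0.20878836.
So 1/D = 4.789539, i.e. 4.7895 to 4 decimal places.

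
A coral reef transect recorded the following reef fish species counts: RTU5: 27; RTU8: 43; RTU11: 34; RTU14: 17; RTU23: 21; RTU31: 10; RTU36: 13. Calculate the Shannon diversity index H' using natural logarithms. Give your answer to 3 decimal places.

Total N = 27+43+34+17+21+10+13 = 165, so the proportions are 0.16364, 0.26061, 0.20606, 0.10303, 0.12727, 0.06061, 0.07879 (working shown to 5 dp, full precision carried).
Each pᵢ ln pᵢ term: 0.16364×(-1.81011)=-0.29620, 0.26061×(-1.34475)=-0.35045, 0.20606×(-1.57958)=-0.32549, 0.10303×(-2.27273)=-0.23416, 0.12727×(-2.06142)=-0.26236, 0.06061×(-2.80336)=-0.16990, 0.07879×(-2.54100)=-0.20020.
Sum = -1.83876, so H' = 1.839.

1.839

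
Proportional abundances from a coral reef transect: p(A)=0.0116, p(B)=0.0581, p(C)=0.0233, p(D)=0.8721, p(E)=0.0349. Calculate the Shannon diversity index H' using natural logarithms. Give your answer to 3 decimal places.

Each pᵢ ln pᵢ term (working shown to 5 dp, full precision carried): 0.0116×(-4.45675)=-0.05170, 0.0581×(-2.84559)=-0.16533, 0.0233×(-3.75930)=-0.08759, 0.8721×(-0.13685)=-0.11935, 0.0349×(-3.35527)=-0.11710.
Sum = -0.54107, so H' = 0.541.

0.541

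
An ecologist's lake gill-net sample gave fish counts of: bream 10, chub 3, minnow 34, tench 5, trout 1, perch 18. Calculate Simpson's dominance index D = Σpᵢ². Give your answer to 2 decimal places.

0.32

Total N = 10+3+34+5+1+18 = 71, so the proportions are 0.1408, 0.0423, 0.4789, 0.0704, 0.0141, 0.2535 (working shown to 4 dp, full precision carried).
D = 0.1408² + 0.0423² + 0.4789² + 0.0704² + 0.0141² + 0.2535² = 0.0198 + 0.0018 + 0.2293 + 0.0050 + 0.0002 + 0.0643 = 0.3204.
To 2 decimal places, D = 0.32.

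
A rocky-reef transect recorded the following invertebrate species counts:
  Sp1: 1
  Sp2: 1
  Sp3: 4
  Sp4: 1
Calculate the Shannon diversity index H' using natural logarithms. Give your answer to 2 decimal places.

Total N = 1+1+4+1 = 7, so the proportions are 0.1429, 0.1429, 0.5714, 0.1429 (working shown to 4 dp, full precision carried).
Each pᵢ ln pᵢ term: 0.1429×(-1.9459)=-0.2780, 0.1429×(-1.9459)=-0.2780, 0.5714×(-0.5596)=-0.3198, 0.1429×(-1.9459)=-0.2780.
Sum = -1.1537, so H' = 1.15.

1.15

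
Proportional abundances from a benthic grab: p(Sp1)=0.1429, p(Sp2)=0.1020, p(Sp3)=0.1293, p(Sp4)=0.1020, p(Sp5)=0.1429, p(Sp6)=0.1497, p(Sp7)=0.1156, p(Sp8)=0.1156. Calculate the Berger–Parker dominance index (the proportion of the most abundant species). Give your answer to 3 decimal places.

0.150

The largest proportion is 0.1497, i.e. d = 0.150 to 3 decimal places.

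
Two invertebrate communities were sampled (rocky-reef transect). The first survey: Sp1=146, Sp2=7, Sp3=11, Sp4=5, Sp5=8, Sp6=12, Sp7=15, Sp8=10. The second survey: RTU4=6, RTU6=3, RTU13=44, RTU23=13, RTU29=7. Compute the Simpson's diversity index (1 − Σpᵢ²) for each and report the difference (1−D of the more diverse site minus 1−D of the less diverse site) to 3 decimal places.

0.069

The first survey: N=214, proportions 0.68224, 0.03271, 0.0514, 0.02336, 0.03738, 0.05607, 0.07009, 0.04673, giving 1−D = 0.51865 (working shown to 5 dp, full precision carried).
The second survey: N=73, proportions 0.08219, 0.0411, 0.60274, 0.17808, 0.09589, giving 1−D = 0.58735.
Difference = |0.51865 − 0.58735| = 0.06870, i.e. 0.069 to 3 decimal places.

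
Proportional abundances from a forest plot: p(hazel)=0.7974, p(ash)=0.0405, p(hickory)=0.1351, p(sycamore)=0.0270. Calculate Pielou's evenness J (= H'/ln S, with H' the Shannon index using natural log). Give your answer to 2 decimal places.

H' = −Σ pᵢ ln pᵢ = −((-0.1805) + (-0.1299) + (-0.2704) + (-0.0975)) = 0.6783 (working shown to 4 dp, full precision carried).
With S = 4 species, ln S = 1.3863, so J = 0.6783/1.3863 = 0.4893, i.e. 0.49 to 2 decimal places.

0.49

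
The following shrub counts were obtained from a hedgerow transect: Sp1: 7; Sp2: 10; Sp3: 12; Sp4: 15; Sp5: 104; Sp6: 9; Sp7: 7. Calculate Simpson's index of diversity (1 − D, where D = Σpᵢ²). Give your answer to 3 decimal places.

Total N = 7+10+12+15+104+9+7 = 164, so the proportions are 0.04268, 0.06098, 0.07317, 0.09146, 0.63415, 0.05488, 0.04268 (working shown to 5 dp, full precision carried).
D = 0.04268² + 0.06098² + 0.07317² + 0.09146² + 0.63415² + 0.05488² + 0.04268² = 0.00182 + 0.00372 + 0.00535 + 0.00837 + 0.40214 + 0.00301 + 0.00182 = 0.42623.
So 1 − D = 0.57377, i.e. 0.574 to 3 decimal places.

0.574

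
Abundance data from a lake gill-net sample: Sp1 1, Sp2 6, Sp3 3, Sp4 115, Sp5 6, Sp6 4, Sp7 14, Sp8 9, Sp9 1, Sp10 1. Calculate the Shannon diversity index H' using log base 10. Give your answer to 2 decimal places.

Total N = 1+6+3+115+6+4+14+9+1+1 = 160, so the proportions are 0.0063, 0.0375, 0.0187, 0.7188, 0.0375, 0.025, 0.0875, 0.0563, 0.0063, 0.0063 (working shown to 4 dp, full precision carried).
Each pᵢ log₁₀ pᵢ term: 0.0063×(-2.2041)=-0.0138, 0.0375×(-1.4260)=-0.0535, 0.0187×(-1.7270)=-0.0324, 0.7188×(-0.1434)=-0.1031, 0.0375×(-1.4260)=-0.0535, 0.025×(-1.6021)=-0.0401, 0.0875×(-1.0580)=-0.0926, 0.0563×(-1.2499)=-0.0703, 0.0063×(-2.2041)=-0.0138, 0.0063×(-2.2041)=-0.0138.
Sum = -0.4867, so H' = 0.49.

0.49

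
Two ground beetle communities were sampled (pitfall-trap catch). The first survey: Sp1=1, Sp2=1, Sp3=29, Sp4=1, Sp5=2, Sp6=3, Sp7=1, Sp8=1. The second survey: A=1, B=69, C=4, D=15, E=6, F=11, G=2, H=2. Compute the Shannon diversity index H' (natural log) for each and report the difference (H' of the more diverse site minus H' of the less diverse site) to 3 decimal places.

The first survey: N=39, proportions 0.02564, 0.02564, 0.74359, 0.02564, 0.05128, 0.07692, 0.02564, 0.02564, giving H' = 1.03962 (working shown to 5 dp, full precision carried).
The second survey: N=110, proportions 0.00909, 0.62727, 0.03636, 0.13636, 0.05455, 0.1, 0.01818, 0.01818, giving H' = 1.26212.
Difference = |1.03962 − 1.26212| = 0.22250, i.e. 0.223 to 3 decimal places.

0.223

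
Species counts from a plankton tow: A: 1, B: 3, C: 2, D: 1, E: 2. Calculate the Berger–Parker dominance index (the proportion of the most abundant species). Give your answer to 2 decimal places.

Total N = 1+3+2+1+2 = 9, so the proportions are 0.1111, 0.3333, 0.2222, 0.1111, 0.2222 (working shown to 4 dp, full precision carried).
The largest proportion is 0.3333, i.e. d = 0.33 to 2 decimal places.

0.33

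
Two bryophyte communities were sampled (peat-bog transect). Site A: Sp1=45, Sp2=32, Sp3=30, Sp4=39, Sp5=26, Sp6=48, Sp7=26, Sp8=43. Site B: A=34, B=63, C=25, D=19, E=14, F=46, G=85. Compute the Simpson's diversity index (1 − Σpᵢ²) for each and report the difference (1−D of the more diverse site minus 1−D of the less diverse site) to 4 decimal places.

Site A: N=289, proportions 0.155709, 0.110727, 0.103806, 0.134948, 0.089965, 0.16609, 0.089965, 0.148789, giving 1−D = 0.868596 (working shown to 6 dp, full precision carried).
Site B: N=286, proportions 0.118881, 0.22028, 0.087413, 0.066434, 0.048951, 0.160839, 0.297203, giving 1−D = 0.808695.
Difference = |0.868596 − 0.808695| = 0.059901, i.e. 0.0599 to 4 decimal places.

0.0599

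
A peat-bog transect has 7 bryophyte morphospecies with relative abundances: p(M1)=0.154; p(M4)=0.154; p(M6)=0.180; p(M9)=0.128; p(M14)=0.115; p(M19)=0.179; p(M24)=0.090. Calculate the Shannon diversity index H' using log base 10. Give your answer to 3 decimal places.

0.834

Each pᵢ log₁₀ pᵢ term (working shown to 5 dp, full precision carried): 0.154×(-0.81248)=-0.12512, 0.154×(-0.81248)=-0.12512, 0.18×(-0.74473)=-0.13405, 0.128×(-0.89279)=-0.11428, 0.115×(-0.93930)=-0.10802, 0.179×(-0.74715)=-0.13374, 0.09×(-1.04576)=-0.09412.
Sum = -0.83445, so H' = 0.834.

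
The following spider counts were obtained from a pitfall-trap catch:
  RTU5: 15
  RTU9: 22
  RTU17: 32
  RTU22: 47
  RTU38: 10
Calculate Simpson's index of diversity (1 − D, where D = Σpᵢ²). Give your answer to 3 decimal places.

Total N = 15+22+32+47+10 = 126, so the proportions are 0.11905, 0.1746, 0.25397, 0.37302, 0.07937 (working shown to 5 dp, full precision carried).
D = 0.11905² + 0.1746² + 0.25397² + 0.37302² + 0.07937² = 0.01417 + 0.03049 + 0.06450 + 0.13914 + 0.00630 = 0.25460.
So 1 − D = 0.74540, i.e. 0.745 to 3 decimal places.

0.745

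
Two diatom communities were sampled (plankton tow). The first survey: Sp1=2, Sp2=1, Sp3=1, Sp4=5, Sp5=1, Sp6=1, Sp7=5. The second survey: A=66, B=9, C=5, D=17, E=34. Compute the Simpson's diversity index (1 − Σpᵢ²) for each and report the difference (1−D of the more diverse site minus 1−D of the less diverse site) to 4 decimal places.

The first survey: N=16, proportions 0.125, 0.0625, 0.0625, 0.3125, 0.0625, 0.0625, 0.3125, giving 1−D = 0.7734375 (working shown to 7 dp, full precision carried).
The second survey: N=131, proportions 0.5038168, 0.0687023, 0.0381679, 0.129771, 0.259542, giving 1−D = 0.6557893.
Difference = |0.7734375 − 0.6557893| = 0.1176482, i.e. 0.1176 to 4 decimal places.

0.1176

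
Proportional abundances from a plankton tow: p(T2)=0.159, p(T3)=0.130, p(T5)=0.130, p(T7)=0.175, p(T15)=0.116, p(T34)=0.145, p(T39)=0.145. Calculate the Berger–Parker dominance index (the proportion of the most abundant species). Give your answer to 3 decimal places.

The largest proportion is 0.175, i.e. d = 0.175 to 3 decimal places.

0.175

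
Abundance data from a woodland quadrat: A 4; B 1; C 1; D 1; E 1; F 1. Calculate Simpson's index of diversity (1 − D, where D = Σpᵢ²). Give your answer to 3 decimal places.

Total N = 4+1+1+1+1+1 = 9, so the proportions are 0.44444, 0.11111, 0.11111, 0.11111, 0.11111, 0.11111 (working shown to 5 dp, full precision carried).
D = 0.44444² + 0.11111² + 0.11111² + 0.11111² + 0.11111² + 0.11111² = 0.19753 + 0.01235 + 0.01235 + 0.01235 + 0.01235 + 0.01235 = 0.25926.
So 1 − D = 0.74074, i.e. 0.741 to 3 decimal places.

0.741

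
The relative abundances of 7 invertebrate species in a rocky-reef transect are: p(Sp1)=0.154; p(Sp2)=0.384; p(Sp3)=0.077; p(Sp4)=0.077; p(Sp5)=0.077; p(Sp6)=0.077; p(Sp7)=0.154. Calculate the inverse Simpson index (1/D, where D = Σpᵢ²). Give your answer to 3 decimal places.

4.574

D = 0.154² + 0.384² + 0.077² + 0.077² + 0.077² + 0.077² + 0.154² = 0.0237160 + 0.1474560 + 0.0059290 + 0.0059290 + 0.0059290 + 0.0059290 + 0.0237160 = 0.2186040 (working shown to 7 dp, full precision carried).
So 1/D = 4.57448, i.e. 4.574 to 3 decimal places.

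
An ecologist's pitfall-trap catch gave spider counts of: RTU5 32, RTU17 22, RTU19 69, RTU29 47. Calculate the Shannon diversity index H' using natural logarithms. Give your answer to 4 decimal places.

Total N = 32+22+69+47 = 170, so the proportions are 0.188235, 0.129412, 0.405882, 0.276471 (working shown to 6 dp, full precision carried).
Each pᵢ ln pᵢ term: 0.188235×(-1.670063)=-0.314365, 0.129412×(-2.044756)=-0.264615, 0.405882×(-0.901692)=-0.365981, 0.276471×(-1.285651)=-0.355445.
Sum = -1.300406, so H' = 1.3004.

1.3004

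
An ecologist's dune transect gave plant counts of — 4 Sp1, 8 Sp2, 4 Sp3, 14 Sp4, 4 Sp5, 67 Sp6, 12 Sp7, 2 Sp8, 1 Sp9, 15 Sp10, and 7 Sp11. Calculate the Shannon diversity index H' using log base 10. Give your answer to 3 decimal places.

0.763

Total N = 4+8+4+14+4+67+12+2+1+15+7 = 138, so the proportions are 0.02899, 0.05797, 0.02899, 0.10145, 0.02899, 0.48551, 0.08696, 0.01449, 0.00725, 0.1087, 0.05072 (working shown to 5 dp, full precision carried).
Each pᵢ log₁₀ pᵢ term: 0.02899×(-1.53782)=-0.04457, 0.05797×(-1.23679)=-0.07170, 0.02899×(-1.53782)=-0.04457, 0.10145×(-0.99375)=-0.10082, 0.02899×(-1.53782)=-0.04457, 0.48551×(-0.31380)=-0.15235, 0.08696×(-1.06070)=-0.09223, 0.01449×(-1.83885)=-0.02665, 0.00725×(-2.13988)=-0.01551, 0.1087×(-0.96379)=-0.10476, 0.05072×(-1.29478)=-0.06568.
Sum = -0.76342, so H' = 0.763.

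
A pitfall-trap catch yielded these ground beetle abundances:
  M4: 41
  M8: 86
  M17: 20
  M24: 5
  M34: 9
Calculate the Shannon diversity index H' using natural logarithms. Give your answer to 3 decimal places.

1.211

Total N = 41+86+20+5+9 = 161, so the proportions are 0.25466, 0.53416, 0.12422, 0.03106, 0.0559 (working shown to 5 dp, full precision carried).
Each pᵢ ln pᵢ term: 0.25466×(-1.36783)=-0.34833, 0.53416×(-0.62706)=-0.33495, 0.12422×(-2.08567)=-0.25909, 0.03106×(-3.47197)=-0.10783, 0.0559×(-2.88418)=-0.16123.
Sum = -1.21142, so H' = 1.211.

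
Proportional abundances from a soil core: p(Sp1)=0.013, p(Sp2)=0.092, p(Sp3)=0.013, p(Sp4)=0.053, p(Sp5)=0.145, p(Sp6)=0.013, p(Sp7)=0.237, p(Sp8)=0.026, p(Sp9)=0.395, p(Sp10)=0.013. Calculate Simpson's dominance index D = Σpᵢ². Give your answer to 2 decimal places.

D = 0.013² + 0.092² + 0.013² + 0.053² + 0.145² + 0.013² + 0.237² + 0.026² + 0.395² + 0.013² = 0.0002 + 0.0085 + 0.0002 + 0.0028 + 0.0210 + 0.0002 + 0.0562 + 0.0007 + 0.1560 + 0.0002 = 0.2458 (working shown to 4 dp, full precision carried).
To 2 decimal places, D = 0.25.

0.25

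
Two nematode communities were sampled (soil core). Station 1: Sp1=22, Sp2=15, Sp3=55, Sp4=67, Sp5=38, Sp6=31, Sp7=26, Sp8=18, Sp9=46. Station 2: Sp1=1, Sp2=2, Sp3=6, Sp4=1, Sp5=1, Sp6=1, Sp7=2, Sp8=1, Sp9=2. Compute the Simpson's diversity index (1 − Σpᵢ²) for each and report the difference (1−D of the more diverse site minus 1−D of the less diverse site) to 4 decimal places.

Station 1: N=318, proportions 0.069182, 0.04717, 0.172956, 0.210692, 0.119497, 0.097484, 0.081761, 0.056604, 0.144654, giving 1−D = 0.864088 (working shown to 6 dp, full precision carried).
Station 2: N=17, proportions 0.058824, 0.117647, 0.352941, 0.058824, 0.058824, 0.058824, 0.117647, 0.058824, 0.117647, giving 1−D = 0.816609.
Difference = |0.864088 − 0.816609| = 0.047479, i.e. 0.0475 to 4 decimal places.

0.0475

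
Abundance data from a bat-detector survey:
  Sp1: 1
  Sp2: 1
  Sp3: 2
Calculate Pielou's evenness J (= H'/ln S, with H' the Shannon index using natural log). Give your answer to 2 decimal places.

0.95

Total N = 1+1+2 = 4, so the proportions are 0.25, 0.25, 0.5 (working shown to 4 dp, full precision carried).
H' = −Σ pᵢ ln pᵢ = −((-0.3466) + (-0.3466) + (-0.3466)) = 1.0397.
With S = 3 species, ln S = 1.0986, so J = 1.0397/1.0986 = 0.9464, i.e. 0.95 to 2 decimal places.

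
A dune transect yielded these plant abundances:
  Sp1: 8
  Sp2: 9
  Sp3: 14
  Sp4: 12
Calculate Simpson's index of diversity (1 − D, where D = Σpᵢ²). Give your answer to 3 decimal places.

0.738

Total N = 8+9+14+12 = 43, so the proportions are 0.18605, 0.2093, 0.32558, 0.27907 (working shown to 5 dp, full precision carried).
D = 0.18605² + 0.2093² + 0.32558² + 0.27907² = 0.03461 + 0.04381 + 0.10600 + 0.07788 = 0.26230.
So 1 − D = 0.73770, i.e. 0.738 to 3 decimal places.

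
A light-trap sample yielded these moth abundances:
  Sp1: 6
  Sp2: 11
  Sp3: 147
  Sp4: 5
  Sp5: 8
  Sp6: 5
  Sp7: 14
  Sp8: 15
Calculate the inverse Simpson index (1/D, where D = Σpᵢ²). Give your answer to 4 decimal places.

1.9964

Total N = 6+11+147+5+8+5+14+15 = 211, so the proportions are 0.028436, 0.0521327, 0.6966825, 0.0236967, 0.0379147, 0.0236967, 0.0663507, 0.07109 (working shown to 7 dp, full precision carried).
D = 0.028436² + 0.0521327² + 0.6966825² + 0.0236967² + 0.0379147² + 0.0236967² + 0.0663507² + 0.07109² = 0.0008086 + 0.0027178 + 0.4853665 + 0.0005615 + 0.0014375 + 0.0005615 + 0.0044024 + 0.0050538 = 0.5009097.
So 1/D = 1.996368, i.e. 1.9964 to 4 decimal places.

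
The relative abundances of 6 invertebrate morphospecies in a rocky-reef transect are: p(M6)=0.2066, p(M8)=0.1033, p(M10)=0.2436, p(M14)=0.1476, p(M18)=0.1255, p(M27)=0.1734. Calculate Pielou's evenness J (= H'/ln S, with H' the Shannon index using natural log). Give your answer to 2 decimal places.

0.98

H' = −Σ pᵢ ln pᵢ = −((-0.3258) + (-0.2345) + (-0.3440) + (-0.2824) + (-0.2605) + (-0.3038)) = 1.7510 (working shown to 4 dp, full precision carried).
With S = 6 species, ln S = 1.7918, so J = 1.7510/1.7918 = 0.9773, i.e. 0.98 to 2 decimal places.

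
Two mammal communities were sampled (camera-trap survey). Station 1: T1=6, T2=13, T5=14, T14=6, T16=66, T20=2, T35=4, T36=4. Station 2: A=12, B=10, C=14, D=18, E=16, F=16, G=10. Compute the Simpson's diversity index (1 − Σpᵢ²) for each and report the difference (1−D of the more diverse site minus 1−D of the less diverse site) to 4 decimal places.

0.2158

Station 1: N=115, proportions 0.052174, 0.113043, 0.121739, 0.052174, 0.573913, 0.017391, 0.034783, 0.034783, giving 1−D = 0.634858 (working shown to 6 dp, full precision carried).
Station 2: N=96, proportions 0.125, 0.104167, 0.145833, 0.1875, 0.166667, 0.166667, 0.104167, giving 1−D = 0.850694.
Difference = |0.634858 − 0.850694| = 0.215836, i.e. 0.2158 to 4 decimal places.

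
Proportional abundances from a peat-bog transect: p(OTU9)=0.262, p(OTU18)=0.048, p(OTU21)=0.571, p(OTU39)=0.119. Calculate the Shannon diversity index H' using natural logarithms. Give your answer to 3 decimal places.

1.070

Each pᵢ ln pᵢ term (working shown to 5 dp, full precision carried): 0.262×(-1.33941)=-0.35093, 0.048×(-3.03655)=-0.14575, 0.571×(-0.56037)=-0.31997, 0.119×(-2.12863)=-0.25331.
Sum = -1.06996, so H' = 1.070.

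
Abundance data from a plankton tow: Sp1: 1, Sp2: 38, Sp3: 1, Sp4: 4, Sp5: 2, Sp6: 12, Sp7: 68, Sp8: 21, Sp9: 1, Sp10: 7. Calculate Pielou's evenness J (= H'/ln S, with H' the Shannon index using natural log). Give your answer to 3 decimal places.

0.679

Total N = 1+38+1+4+2+12+68+21+1+7 = 155, so the proportions are 0.00645, 0.24516, 0.00645, 0.02581, 0.0129, 0.07742, 0.43871, 0.13548, 0.00645, 0.04516 (working shown to 5 dp, full precision carried).
H' = −Σ pᵢ ln pᵢ = −((-0.03254) + (-0.34466) + (-0.03254) + (-0.09438) + (-0.05613) + (-0.19808) + (-0.36146) + (-0.27082) + (-0.03254) + (-0.13989)) = 1.56303.
With S = 10 species, ln S = 2.30259, so J = 1.56303/2.30259 = 0.67881, i.e. 0.679 to 3 decimal places.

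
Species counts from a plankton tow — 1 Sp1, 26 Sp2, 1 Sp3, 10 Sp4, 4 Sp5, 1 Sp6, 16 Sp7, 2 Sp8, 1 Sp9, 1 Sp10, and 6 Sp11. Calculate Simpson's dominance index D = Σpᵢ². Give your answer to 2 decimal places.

0.23

Total N = 1+26+1+10+4+1+16+2+1+1+6 = 69, so the proportions are 0.0145, 0.3768, 0.0145, 0.1449, 0.058, 0.0145, 0.2319, 0.029, 0.0145, 0.0145, 0.087 (working shown to 4 dp, full precision carried).
D = 0.0145² + 0.3768² + 0.0145² + 0.1449² + 0.058² + 0.0145² + 0.2319² + 0.029² + 0.0145² + 0.0145² + 0.087² = 0.0002 + 0.1420 + 0.0002 + 0.0210 + 0.0034 + 0.0002 + 0.0538 + 0.0008 + 0.0002 + 0.0002 + 0.0076 = 0.2296.
To 2 decimal places, D = 0.23.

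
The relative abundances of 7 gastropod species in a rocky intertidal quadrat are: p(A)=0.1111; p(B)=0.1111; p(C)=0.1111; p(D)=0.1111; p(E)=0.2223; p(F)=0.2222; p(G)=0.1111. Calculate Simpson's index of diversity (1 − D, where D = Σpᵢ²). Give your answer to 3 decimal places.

0.839

D = 0.1111² + 0.1111² + 0.1111² + 0.1111² + 0.2223² + 0.2222² + 0.1111² = 0.012343 + 0.012343 + 0.012343 + 0.012343 + 0.049417 + 0.049373 + 0.012343 = 0.160506 (working shown to 6 dp, full precision carried).
So 1 − D = 0.839494, i.e. 0.839 to 3 decimal places.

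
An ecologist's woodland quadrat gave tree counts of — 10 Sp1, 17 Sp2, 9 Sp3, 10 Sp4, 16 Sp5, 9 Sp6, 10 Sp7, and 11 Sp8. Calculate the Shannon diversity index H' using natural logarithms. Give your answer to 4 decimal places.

Total N = 10+17+9+10+16+9+10+11 = 92, so the proportions are 0.108696, 0.184783, 0.097826, 0.108696, 0.173913, 0.097826, 0.108696, 0.119565 (working shown to 6 dp, full precision carried).
Each pᵢ ln pᵢ term: 0.108696×(-2.219203)=-0.241218, 0.184783×(-1.688575)=-0.312019, 0.097826×(-2.324564)=-0.227403, 0.108696×(-2.219203)=-0.241218, 0.173913×(-1.749200)=-0.304209, 0.097826×(-2.324564)=-0.227403, 0.108696×(-2.219203)=-0.241218, 0.119565×(-2.123893)=-0.253944.
Sum = -2.048631, so H' = 2.0486.

2.0486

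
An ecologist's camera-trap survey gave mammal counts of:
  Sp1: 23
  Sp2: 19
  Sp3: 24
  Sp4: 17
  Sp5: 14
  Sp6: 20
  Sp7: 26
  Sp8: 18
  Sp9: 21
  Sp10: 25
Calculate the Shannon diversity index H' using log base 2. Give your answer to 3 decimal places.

3.299

Total N = 23+19+24+17+14+20+26+18+21+25 = 207, so the proportions are 0.11111, 0.09179, 0.11594, 0.08213, 0.06763, 0.09662, 0.1256, 0.08696, 0.10145, 0.12077 (working shown to 5 dp, full precision carried).
Each pᵢ log₂ pᵢ term: 0.11111×(-3.16993)=-0.35221, 0.09179×(-3.44556)=-0.31626, 0.11594×(-3.10852)=-0.36041, 0.08213×(-3.60602)=-0.29615, 0.06763×(-3.88613)=-0.26283, 0.09662×(-3.37156)=-0.32575, 0.1256×(-2.99305)=-0.37594, 0.08696×(-3.52356)=-0.30640, 0.10145×(-3.30117)=-0.33490, 0.12077×(-3.04963)=-0.36831.
Sum = -3.29916, so H' = 3.299.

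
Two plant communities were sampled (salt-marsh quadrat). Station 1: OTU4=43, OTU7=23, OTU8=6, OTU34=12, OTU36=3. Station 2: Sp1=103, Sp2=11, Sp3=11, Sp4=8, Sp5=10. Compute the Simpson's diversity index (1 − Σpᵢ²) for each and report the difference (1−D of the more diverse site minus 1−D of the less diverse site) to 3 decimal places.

0.200

Station 1: N=87, proportions 0.49425, 0.26437, 0.06897, 0.13793, 0.03448, giving 1−D = 0.66085 (working shown to 5 dp, full precision carried).
Station 2: N=143, proportions 0.72028, 0.07692, 0.07692, 0.05594, 0.06993, giving 1−D = 0.46134.
Difference = |0.66085 − 0.46134| = 0.19951, i.e. 0.200 to 3 decimal places.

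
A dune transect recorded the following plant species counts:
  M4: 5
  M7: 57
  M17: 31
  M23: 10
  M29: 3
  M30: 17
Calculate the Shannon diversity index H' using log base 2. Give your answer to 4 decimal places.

Total N = 5+57+31+10+3+17 = 123, so the proportions are 0.04065, 0.463415, 0.252033, 0.081301, 0.02439, 0.138211 (working shown to 6 dp, full precision carried).
Each pᵢ log₂ pᵢ term: 0.04065×(-4.620586)=-0.187829, 0.463415×(-1.109624)=-0.514216, 0.252033×(-1.988318)=-0.501121, 0.081301×(-3.620586)=-0.294357, 0.02439×(-5.357552)=-0.130672, 0.138211×(-2.855052)=-0.394601.
Sum = -2.022795, so H' = 2.0228.

2.0228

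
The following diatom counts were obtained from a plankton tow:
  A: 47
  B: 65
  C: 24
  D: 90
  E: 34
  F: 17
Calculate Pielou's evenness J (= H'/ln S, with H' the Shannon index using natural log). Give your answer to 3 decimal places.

0.919

Total N = 47+65+24+90+34+17 = 277, so the proportions are 0.16968, 0.23466, 0.08664, 0.32491, 0.12274, 0.06137 (working shown to 5 dp, full precision carried).
H' = −Σ pᵢ ln pᵢ = −((-0.30098) + (-0.34017) + (-0.21192) + (-0.36527) + (-0.25747) + (-0.17128)) = 1.64709.
With S = 6 species, ln S = 1.79176, so J = 1.64709/1.79176 = 0.91926, i.e. 0.919 to 3 decimal places.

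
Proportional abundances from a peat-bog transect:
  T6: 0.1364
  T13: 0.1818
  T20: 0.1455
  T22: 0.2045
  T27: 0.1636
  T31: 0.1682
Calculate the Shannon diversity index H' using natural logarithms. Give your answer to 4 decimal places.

1.7827

Each pᵢ ln pᵢ term (working shown to 6 dp, full precision carried): 0.1364×(-1.992164)=-0.271731, 0.1818×(-1.704848)=-0.309941, 0.1455×(-1.927579)=-0.280463, 0.2045×(-1.587187)=-0.324580, 0.1636×(-1.810331)=-0.296170, 0.1682×(-1.782602)=-0.299834.
Sum = -1.782719, so H' = 1.7827.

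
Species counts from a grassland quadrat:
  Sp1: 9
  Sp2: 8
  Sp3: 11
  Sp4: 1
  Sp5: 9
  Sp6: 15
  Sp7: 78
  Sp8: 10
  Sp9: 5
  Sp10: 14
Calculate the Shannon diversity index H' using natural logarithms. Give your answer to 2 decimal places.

Total N = 9+8+11+1+9+15+78+10+5+14 = 160, so the proportions are 0.0563, 0.05, 0.0688, 0.0063, 0.0563, 0.0938, 0.4875, 0.0625, 0.0312, 0.0875 (working shown to 4 dp, full precision carried).
Each pᵢ ln pᵢ term: 0.0563×(-2.8779)=-0.1619, 0.05×(-2.9957)=-0.1498, 0.0688×(-2.6773)=-0.1841, 0.0063×(-5.0752)=-0.0317, 0.0563×(-2.8779)=-0.1619, 0.0938×(-2.3671)=-0.2219, 0.4875×(-0.7185)=-0.3503, 0.0625×(-2.7726)=-0.1733, 0.0312×(-3.4657)=-0.1083, 0.0875×(-2.4361)=-0.2132.
Sum = -1.7563, so H' = 1.76.

1.76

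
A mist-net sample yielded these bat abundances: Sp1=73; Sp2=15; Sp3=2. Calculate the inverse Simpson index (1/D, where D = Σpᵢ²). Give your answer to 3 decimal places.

Total N = 73+15+2 = 90, so the proportions are 0.811111, 0.166667, 0.022222 (working shown to 6 dp, full precision carried).
D = 0.811111² + 0.166667² + 0.022222² = 0.657901 + 0.027778 + 0.000494 = 0.686173.
So 1/D = 1.45736, i.e. 1.457 to 3 decimal places.

1.457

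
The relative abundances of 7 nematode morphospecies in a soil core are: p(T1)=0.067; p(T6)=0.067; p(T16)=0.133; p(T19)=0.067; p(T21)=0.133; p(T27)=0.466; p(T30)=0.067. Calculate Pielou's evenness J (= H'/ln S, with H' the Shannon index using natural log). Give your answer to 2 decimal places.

0.83

H' = −Σ pᵢ ln pᵢ = −((-0.1811) + (-0.1811) + (-0.2683) + (-0.1811) + (-0.2683) + (-0.3558) + (-0.1811)) = 1.6169 (working shown to 4 dp, full precision carried).
With S = 7 species, ln S = 1.9459, so J = 1.6169/1.9459 = 0.8309, i.e. 0.83 to 2 decimal places.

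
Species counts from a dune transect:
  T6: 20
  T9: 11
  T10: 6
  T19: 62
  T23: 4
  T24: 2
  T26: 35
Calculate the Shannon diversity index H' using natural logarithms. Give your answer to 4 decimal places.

1.4824

Total N = 20+11+6+62+4+2+35 = 140, so the proportions are 0.142857, 0.078571, 0.042857, 0.442857, 0.028571, 0.014286, 0.25 (working shown to 6 dp, full precision carried).
Each pᵢ ln pᵢ term: 0.142857×(-1.945910)=-0.277987, 0.078571×(-2.543747)=-0.199866, 0.042857×(-3.149883)=-0.134995, 0.442857×(-0.814508)=-0.360711, 0.028571×(-3.555348)=-0.101581, 0.014286×(-4.248495)=-0.060693, 0.25×(-1.386294)=-0.346574.
Sum = -1.482406, so H' = 1.4824.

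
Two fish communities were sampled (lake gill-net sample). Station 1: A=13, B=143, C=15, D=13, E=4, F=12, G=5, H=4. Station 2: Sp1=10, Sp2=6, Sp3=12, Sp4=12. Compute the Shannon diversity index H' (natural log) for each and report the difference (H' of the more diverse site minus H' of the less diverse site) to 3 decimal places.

Station 1: N=209, proportions 0.0622, 0.68421, 0.07177, 0.0622, 0.01914, 0.05742, 0.02392, 0.01914, giving H' = 1.19902 (working shown to 5 dp, full precision carried).
Station 2: N=40, proportions 0.25, 0.15, 0.3, 0.3, giving H' = 1.35353.
Difference = |1.19902 − 1.35353| = 0.15451, i.e. 0.155 to 3 decimal places.

0.155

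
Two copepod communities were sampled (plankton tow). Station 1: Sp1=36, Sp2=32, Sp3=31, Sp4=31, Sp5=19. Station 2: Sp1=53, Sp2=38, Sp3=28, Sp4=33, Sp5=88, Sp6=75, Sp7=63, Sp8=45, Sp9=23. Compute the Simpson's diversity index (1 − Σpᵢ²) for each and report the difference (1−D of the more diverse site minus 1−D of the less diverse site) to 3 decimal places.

0.077

Station 1: N=149, proportions 0.24161, 0.21477, 0.20805, 0.20805, 0.12752, giving 1−D = 0.79267 (working shown to 5 dp, full precision carried).
Station 2: N=446, proportions 0.11883, 0.0852, 0.06278, 0.07399, 0.19731, 0.16816, 0.14126, 0.1009, 0.05157, giving 1−D = 0.86920.
Difference = |0.79267 − 0.86920| = 0.07653, i.e. 0.077 to 3 decimal places.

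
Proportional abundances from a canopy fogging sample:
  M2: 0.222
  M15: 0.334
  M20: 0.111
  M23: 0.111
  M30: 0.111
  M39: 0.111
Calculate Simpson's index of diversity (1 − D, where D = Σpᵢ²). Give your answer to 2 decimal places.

0.79

D = 0.222² + 0.334² + 0.111² + 0.111² + 0.111² + 0.111² = 0.0493 + 0.1116 + 0.0123 + 0.0123 + 0.0123 + 0.0123 = 0.2101 (working shown to 4 dp, full precision carried).
So 1 − D = 0.7899, i.e. 0.79 to 2 decimal places.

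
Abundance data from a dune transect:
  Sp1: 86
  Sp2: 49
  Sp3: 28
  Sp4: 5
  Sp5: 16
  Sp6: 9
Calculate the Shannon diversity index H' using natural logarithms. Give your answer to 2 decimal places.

1.43

Total N = 86+49+28+5+16+9 = 193, so the proportions are 0.4456, 0.2539, 0.1451, 0.0259, 0.0829, 0.0466 (working shown to 4 dp, full precision carried).
Each pᵢ ln pᵢ term: 0.4456×(-0.8083)=-0.3602, 0.2539×(-1.3709)=-0.3480, 0.1451×(-1.9305)=-0.2801, 0.0259×(-3.6533)=-0.0946, 0.0829×(-2.4901)=-0.2064, 0.0466×(-3.0655)=-0.1429.
Sum = -1.4323, so H' = 1.43.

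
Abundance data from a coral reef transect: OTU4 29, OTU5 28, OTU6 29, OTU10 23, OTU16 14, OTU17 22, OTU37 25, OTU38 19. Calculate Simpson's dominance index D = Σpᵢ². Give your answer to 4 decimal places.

Total N = 29+28+29+23+14+22+25+19 = 189, so the proportions are 0.153439, 0.148148, 0.153439, 0.121693, 0.074074, 0.116402, 0.132275, 0.100529 (working shown to 6 dp, full precision carried).
D = 0.153439² + 0.148148² + 0.153439² + 0.121693² + 0.074074² + 0.116402² + 0.132275² + 0.100529² = 0.023544 + 0.021948 + 0.023544 + 0.014809 + 0.005487 + 0.013549 + 0.017497 + 0.010106 = 0.130483.
To 4 decimal places, D = 0.1305.

0.1305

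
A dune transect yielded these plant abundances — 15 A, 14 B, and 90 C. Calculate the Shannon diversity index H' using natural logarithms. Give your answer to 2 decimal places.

Total N = 15+14+90 = 119, so the proportions are 0.1261, 0.1176, 0.7563 (working shown to 4 dp, full precision carried).
Each pᵢ ln pᵢ term: 0.1261×(-2.0711)=-0.2611, 0.1176×(-2.1401)=-0.2518, 0.7563×(-0.2793)=-0.2112.
Sum = -0.7241, so H' = 0.72.

0.72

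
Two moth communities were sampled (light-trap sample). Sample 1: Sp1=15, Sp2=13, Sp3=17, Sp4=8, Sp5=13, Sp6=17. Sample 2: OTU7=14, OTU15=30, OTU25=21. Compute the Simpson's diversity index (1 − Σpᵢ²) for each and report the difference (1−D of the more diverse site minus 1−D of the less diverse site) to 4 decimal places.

Sample 1: N=83, proportions 0.180723, 0.156627, 0.204819, 0.096386, 0.156627, 0.204819, giving 1−D = 0.825083 (working shown to 6 dp, full precision carried).
Sample 2: N=65, proportions 0.215385, 0.461538, 0.323077, giving 1−D = 0.636213.
Difference = |0.825083 − 0.636213| = 0.188870, i.e. 0.1889 to 4 decimal places.

0.1889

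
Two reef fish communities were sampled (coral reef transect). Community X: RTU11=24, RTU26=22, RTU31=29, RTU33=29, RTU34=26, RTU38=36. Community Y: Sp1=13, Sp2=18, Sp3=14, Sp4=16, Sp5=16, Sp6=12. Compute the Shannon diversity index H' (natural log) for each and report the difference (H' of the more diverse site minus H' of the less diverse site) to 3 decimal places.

Community X: N=166, proportions 0.14458, 0.13253, 0.1747, 0.1747, 0.15663, 0.21687, giving H' = 1.77888 (working shown to 5 dp, full precision carried).
Community Y: N=89, proportions 0.14607, 0.20225, 0.1573, 0.17978, 0.17978, 0.13483, giving H' = 1.78235.
Difference = |1.77888 − 1.78235| = 0.00347, i.e. 0.003 to 3 decimal places.

0.003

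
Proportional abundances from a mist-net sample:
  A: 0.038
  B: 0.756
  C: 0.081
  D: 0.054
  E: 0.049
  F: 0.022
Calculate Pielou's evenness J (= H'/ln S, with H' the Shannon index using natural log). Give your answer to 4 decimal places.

0.5183

H' = −Σ pᵢ ln pᵢ = −((-0.124266) + (-0.211464) + (-0.203578) + (-0.157614) + (-0.147781) + (-0.083968)) = 0.928670 (working shown to 6 dp, full precision carried).
With S = 6 species, ln S = 1.791759, so J = 0.928670/1.791759 = 0.518301, i.e. 0.5183 to 4 decimal places.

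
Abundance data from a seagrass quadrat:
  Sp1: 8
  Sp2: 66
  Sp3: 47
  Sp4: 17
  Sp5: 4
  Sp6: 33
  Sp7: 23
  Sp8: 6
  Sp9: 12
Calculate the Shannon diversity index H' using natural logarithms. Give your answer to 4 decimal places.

1.8758

Total N = 8+66+47+17+4+33+23+6+12 = 216, so the proportions are 0.037037, 0.305556, 0.217593, 0.078704, 0.018519, 0.152778, 0.106481, 0.027778, 0.055556 (working shown to 6 dp, full precision carried).
Each pᵢ ln pᵢ term: 0.037037×(-3.295837)=-0.122068, 0.305556×(-1.185624)=-0.362274, 0.217593×(-1.525131)=-0.331857, 0.078704×(-2.542065)=-0.200070, 0.018519×(-3.988984)=-0.073870, 0.152778×(-1.878771)=-0.287034, 0.106481×(-2.239784)=-0.238496, 0.027778×(-3.583519)=-0.099542, 0.055556×(-2.890372)=-0.160576.
Sum = -1.875787, so H' = 1.8758.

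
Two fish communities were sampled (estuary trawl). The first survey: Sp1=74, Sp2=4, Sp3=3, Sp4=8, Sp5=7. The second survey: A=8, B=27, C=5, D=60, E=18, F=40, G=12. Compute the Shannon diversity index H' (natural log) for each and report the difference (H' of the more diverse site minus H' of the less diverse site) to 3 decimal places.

The first survey: N=96, proportions 0.77083, 0.04167, 0.03125, 0.08333, 0.07292, giving H' = 0.83936 (working shown to 5 dp, full precision carried).
The second survey: N=170, proportions 0.04706, 0.15882, 0.02941, 0.35294, 0.10588, 0.23529, 0.07059, giving H' = 1.67267.
Difference = |0.83936 − 1.67267| = 0.83331, i.e. 0.833 to 3 decimal places.

0.833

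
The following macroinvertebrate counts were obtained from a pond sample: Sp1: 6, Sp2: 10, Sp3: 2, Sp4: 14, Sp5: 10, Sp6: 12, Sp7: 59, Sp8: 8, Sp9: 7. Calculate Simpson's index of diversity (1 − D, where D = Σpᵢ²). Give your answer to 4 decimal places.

Total N = 6+10+2+14+10+12+59+8+7 = 128, so the proportions are 0.046875, 0.078125, 0.015625, 0.109375, 0.078125, 0.09375, 0.460938, 0.0625, 0.054688 (working shown to 6 dp, full precision carried).
D = 0.046875² + 0.078125² + 0.015625² + 0.109375² + 0.078125² + 0.09375² + 0.460938² + 0.0625² + 0.054688² = 0.002197 + 0.006104 + 0.000244 + 0.011963 + 0.006104 + 0.008789 + 0.212463 + 0.003906 + 0.002991 = 0.254761.
So 1 − D = 0.745239, i.e. 0.7452 to 4 decimal places.

0.7452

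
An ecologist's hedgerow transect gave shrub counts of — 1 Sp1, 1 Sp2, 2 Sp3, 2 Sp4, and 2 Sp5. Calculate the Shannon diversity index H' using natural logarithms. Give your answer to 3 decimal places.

Total N = 1+1+2+2+2 = 8, so the proportions are 0.125, 0.125, 0.25, 0.25, 0.25 (working shown to 5 dp, full precision carried).
Each pᵢ ln pᵢ term: 0.125×(-2.07944)=-0.25993, 0.125×(-2.07944)=-0.25993, 0.25×(-1.38629)=-0.34657, 0.25×(-1.38629)=-0.34657, 0.25×(-1.38629)=-0.34657.
Sum = -1.55958, so H' = 1.560.

1.560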